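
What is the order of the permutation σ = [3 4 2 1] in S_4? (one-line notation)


Cycle decomposition: (1 3 2 4)
Cycle lengths: 4
Order = lcm(4) = 4

ord(σ) = 4


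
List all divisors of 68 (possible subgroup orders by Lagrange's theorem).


Lagrange's theorem: |H| divides |G|
|G| = 68
Divisors of 68: 1, 2, 4, 17, 34, 68

Possible subgroup orders: {1, 2, 4, 17, 34, 68}


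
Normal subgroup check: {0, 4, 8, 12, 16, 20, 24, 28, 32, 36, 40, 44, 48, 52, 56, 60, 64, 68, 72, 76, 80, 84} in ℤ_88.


H = {0, 4, 8, 12, 16, 20, 24, 28, 32, 36, 40, 44, 48, 52, 56, 60, 64, 68, 72, 76, 80, 84} in ℤ_88
ℤ_88 is abelian; every subgroup of an abelian group is normal

Yes, normal subgroup


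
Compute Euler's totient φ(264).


Factor n: 264 = 2^3 × 3 × 11
φ(n) = n · ∏(1 - 1/p) over distinct primes p | n
φ(264) = 264 · (1 - 1/2) · (1 - 1/3) · (1 - 1/11) = 80

φ(264) = 80


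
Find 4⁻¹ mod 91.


Use the extended Euclidean algorithm to write 1 = 4·s + 91·t; then s mod 91 is the inverse.
Euclidean algorithm:
  4 = 0·91 + 4
  91 = 22·4 + 3
  4 = 1·3 + 1
  3 = 3·1 + 0
gcd(4,91) = 1
Back-substitution gives: 4·(23) + 91·(-1) = 1
So 4⁻¹ ≡ 23 ≡ 23 (mod 91)
Check: 4 × 23 = 92 ≡ 1 (mod 91) ✓

4⁻¹ ≡ 23 (mod 91)


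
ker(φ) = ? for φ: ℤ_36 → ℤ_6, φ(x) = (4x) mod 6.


Kernel = preimage of identity
ker(φ) = {x ∈ ℤ_36 : 4x ≡ 0 (mod 6)}. Since 6 | 36, φ is well-defined. The kernel is the cyclic subgroup ⟨3⟩ of ℤ_36 (order 12), i.e. {0, 3, 6, 9, 12, 15, 18, 21, 24, 27, 30, 33}

ker(φ) = {0, 3, 6, 9, 12, 15, 18, 21, 24, 27, 30, 33}


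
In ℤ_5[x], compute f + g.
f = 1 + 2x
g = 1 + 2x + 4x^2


Add coefficients mod 5:
x^0: 1 + 1 = 2 (mod 5)
x^1: 2 + 2 = 4 (mod 5)
x^2: 0 + 4 = 4 (mod 5)
Result: 2 + 4x + 4x^2

f + g = 2 + 4x + 4x^2


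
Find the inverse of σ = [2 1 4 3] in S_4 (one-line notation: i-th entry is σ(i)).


To find σ⁻¹, swap domain and range:
σ(1) = 2 → σ⁻¹(2) = 1
σ(2) = 1 → σ⁻¹(1) = 2
σ(3) = 4 → σ⁻¹(4) = 3
σ(4) = 3 → σ⁻¹(3) = 4

σ⁻¹ = [2 1 4 3]


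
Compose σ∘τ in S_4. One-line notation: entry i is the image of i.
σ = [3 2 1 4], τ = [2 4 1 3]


σ∘τ: apply τ first, then σ
1 →τ 2 →σ 2
2 →τ 4 →σ 4
3 →τ 1 →σ 3
4 →τ 3 →σ 1

σ∘τ = [2 4 3 1]


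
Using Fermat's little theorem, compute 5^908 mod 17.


Fermat's little theorem: if p is prime and gcd(a,p)=1, then a^(p-1) ≡ 1 (mod p)
p = 17 is prime, gcd(5,17) = 1
Reduce exponent: 908 mod 16 = 12
So 5^908 ≡ 5^12 (mod 17)
5^12 mod 17 = 4

5^908 ≡ 4 (mod 17)


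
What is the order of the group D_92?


|D_n| = 2n (n rotations and n reflections)
|D_92| = 2×92 = 184

|D_92| = 184


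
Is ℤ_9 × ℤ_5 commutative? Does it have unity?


Direct product ring; commutative with unity (1,1); but (1,0)·(0,1) = (0,0) gives zero divisors, so not an integral domain
Commutative: Yes
Integral domain: No
Has unity: Yes

ℤ_9 × ℤ_5: Commutative=Yes, Unity=Yes


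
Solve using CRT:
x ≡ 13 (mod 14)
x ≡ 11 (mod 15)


m₁ = 14, m₂ = 15, gcd = 1, so CRT applies. M = m₁·m₂ = 210
Let M₁ = M/m₁ = 15, M₂ = M/m₂ = 14
Find y₁ ≡ M₁⁻¹ (mod m₁): 15⁻¹ ≡ 1 (mod 14)
Find y₂ ≡ M₂⁻¹ (mod m₂): 14⁻¹ ≡ 14 (mod 15)
x = a₁·M₁·y₁ + a₂·M₂·y₂ = 13·15·1 + 11·14·14 = 2351
Reduce mod 210: x ≡ 41
Check: 41 mod 14 = 13 ✓, 41 mod 15 = 11 ✓

x ≡ 41 (mod 210)


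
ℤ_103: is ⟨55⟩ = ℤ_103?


g generates ℤ_n iff gcd(g, n) = 1
gcd(55, 103) = 1
Since gcd = 1, 55 is a generator.

Yes, 55 generates ℤ_103


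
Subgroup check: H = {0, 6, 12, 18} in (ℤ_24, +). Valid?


Subgroup test for H = {0, 6, 12, 18} in (ℤ_24, +):
(1) 0 ∈ H? Yes
(2) Closure: for all a,b ∈ H, (a+b) mod 24 ∈ H? Yes
(3) Inverses: for all a ∈ H, -a mod 24 ∈ H? Yes

Yes, H is a subgroup of ℤ_24


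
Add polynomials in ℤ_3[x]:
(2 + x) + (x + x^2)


Add coefficients mod 3:
x^0: 2 + 0 = 2 (mod 3)
x^1: 1 + 1 = 2 (mod 3)
x^2: 0 + 1 = 1 (mod 3)
Result: 2 + 2x + x^2

f + g = 2 + 2x + x^2


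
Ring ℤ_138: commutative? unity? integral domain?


ℤ_138 is a commutative ring with unity 1; 138 = 2×69 is composite, so 2·69 ≡ 0 gives zero divisors (not an integral domain)
Commutative: Yes
Integral domain: No
Has unity: Yes

ℤ_138: Commutative=Yes, Unity=Yes


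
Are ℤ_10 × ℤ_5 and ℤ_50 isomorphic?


Comparing ℤ_10 × ℤ_5 and ℤ_50:
gcd(10,5) = 5 ≠ 1. Max element order in ℤ_10×ℤ_5 is lcm(10,5) = 10 < 50, so it has no element of order 50

No, ℤ_10 × ℤ_5 ≇ ℤ_50


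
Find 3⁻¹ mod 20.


Use the extended Euclidean algorithm to write 1 = 3·s + 20·t; then s mod 20 is the inverse.
Euclidean algorithm:
  3 = 0·20 + 3
  20 = 6·3 + 2
  3 = 1·2 + 1
  2 = 2·1 + 0
gcd(3,20) = 1
Back-substitution gives: 3·(7) + 20·(-1) = 1
So 3⁻¹ ≡ 7 ≡ 7 (mod 20)
Check: 3 × 7 = 21 ≡ 1 (mod 20) ✓

3⁻¹ ≡ 7 (mod 20)


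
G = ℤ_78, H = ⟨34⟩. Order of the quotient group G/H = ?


|⟨34⟩| = n / gcd(34, 78) = 78 / 2 = 39
H is normal (ℤ_78 is abelian).
|G/H| = |G| / |H| = 78 / 39 = 2

|G/H| = 2


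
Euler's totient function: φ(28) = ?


φ(n) = count of k ∈ {1,...,n} with gcd(k,n)=1
Coprimes to 28: {1, 3, 5, 9, 11, 13, 15, 17, 19, 23, 25, 27}
Count: 12

φ(28) = 12


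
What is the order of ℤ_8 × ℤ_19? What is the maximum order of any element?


|ℤ_8 × ℤ_19| = 8 × 19 = 152
Max element order = lcm(8,19) = 152
Cyclic? Yes (gcd=1)

|ℤ_8×ℤ_19| = 152, max element order = 152


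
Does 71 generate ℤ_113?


g generates ℤ_n iff gcd(g, n) = 1
gcd(71, 113) = 1
Since gcd = 1, 71 is a generator.

Yes, 71 generates ℤ_113


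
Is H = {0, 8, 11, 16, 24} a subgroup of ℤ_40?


Subgroup test for H = {0, 8, 11, 16, 24} in (ℤ_40, +):
(1) 0 ∈ H? Yes
(2) Closure: for all a,b ∈ H, (a+b) mod 40 ∈ H? No  [counterexample: 8 + 11 = 19 ∉ H]
(3) Inverses: for all a ∈ H, -a mod 40 ∈ H? No

No, H is not a subgroup of ℤ_40


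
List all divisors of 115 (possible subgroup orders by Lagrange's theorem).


Lagrange's theorem: |H| divides |G|
|G| = 115
Divisors of 115: 1, 5, 23, 115

Possible subgroup orders: {1, 5, 23, 115}


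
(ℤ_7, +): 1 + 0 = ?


Operation: addition mod 7
1 + 0 = (a + b) mod 7 with a = 1, b = 0

1 + 0 = 1


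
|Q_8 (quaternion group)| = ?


Q_8 = {±1, ±i, ±j, ±k}
|Q_8| = 8

|Q_8 (quaternion group)| = 8


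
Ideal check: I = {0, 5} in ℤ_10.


Check ideal conditions for I = {0, 5} in ℤ_10:
(1) I is an additive subgroup? Yes
(2) For r ∈ ℤ_10 and a ∈ I: r·a ∈ I? Yes

Yes, I is an ideal of ℤ_10


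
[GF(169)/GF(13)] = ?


GF(169) = GF(13^2), so the extension degree is 2

[GF(169)/GF(13)] = 2


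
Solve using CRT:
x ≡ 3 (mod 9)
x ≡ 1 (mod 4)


m₁ = 9, m₂ = 4, gcd = 1, so CRT applies. M = m₁·m₂ = 36
Let M₁ = M/m₁ = 4, M₂ = M/m₂ = 9
Find y₁ ≡ M₁⁻¹ (mod m₁): 4⁻¹ ≡ 7 (mod 9)
Find y₂ ≡ M₂⁻¹ (mod m₂): 9⁻¹ ≡ 1 (mod 4)
x = a₁·M₁·y₁ + a₂·M₂·y₂ = 3·4·7 + 1·9·1 = 93
Reduce mod 36: x ≡ 21
Check: 21 mod 9 = 3 ✓, 21 mod 4 = 1 ✓

x ≡ 21 (mod 36)


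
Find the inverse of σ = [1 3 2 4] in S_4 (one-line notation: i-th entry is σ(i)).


To find σ⁻¹, swap domain and range:
σ(1) = 1 → σ⁻¹(1) = 1
σ(2) = 3 → σ⁻¹(3) = 2
σ(3) = 2 → σ⁻¹(2) = 3
σ(4) = 4 → σ⁻¹(4) = 4

σ⁻¹ = [1 3 2 4]


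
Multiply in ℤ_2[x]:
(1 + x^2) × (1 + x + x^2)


Expand and collect like terms; reduce coefficients mod 2:
x^0: 1·1 = 1 ≡ 1 (mod 2)
x^1: 1·1 + 0·1 = 1 ≡ 1 (mod 2)
x^2: 1·1 + 0·1 + 1·1 = 2 ≡ 0 (mod 2)
x^3: 0·1 + 1·1 = 1 ≡ 1 (mod 2)
x^4: 1·1 = 1 ≡ 1 (mod 2)
Result: 1 + x + x^3 + x^4

f · g = 1 + x + x^3 + x^4


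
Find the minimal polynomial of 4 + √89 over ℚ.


Let α = 4 + √89. Then α - 4 = √89, so (α - 4)² = 89, giving α² - 8α - 73 = 0. Degree 2 and α ∉ ℚ, so this is the minimal polynomial.

Minimal polynomial: x² - 8x - 73


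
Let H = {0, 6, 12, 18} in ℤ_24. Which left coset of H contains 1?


1 + H = {1 + h (mod 24) : h ∈ H}
1+0=1, 1+6=7, 1+12=13, 1+18=19

1 + H = {1, 7, 13, 19}


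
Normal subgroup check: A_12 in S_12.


H = A_12 in S_12
A_12 has index 2 in S_12, and every subgroup of index 2 is normal

Yes, normal subgroup


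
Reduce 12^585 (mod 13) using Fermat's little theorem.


Fermat's little theorem: if p is prime and gcd(a,p)=1, then a^(p-1) ≡ 1 (mod p)
p = 13 is prime, gcd(12,13) = 1
Reduce exponent: 585 mod 12 = 9
So 12^585 ≡ 12^9 (mod 13)
12^9 mod 13 = 12

12^585 ≡ 12 (mod 13)


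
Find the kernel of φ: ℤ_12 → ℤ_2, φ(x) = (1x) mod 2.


Kernel = preimage of identity
ker(φ) = {x ∈ ℤ_12 : 1x ≡ 0 (mod 2)}. Since 2 | 12, φ is well-defined. The kernel is the cyclic subgroup ⟨2⟩ of ℤ_12 (order 6), i.e. {0, 2, 4, 6, 8, 10}

ker(φ) = {0, 2, 4, 6, 8, 10}


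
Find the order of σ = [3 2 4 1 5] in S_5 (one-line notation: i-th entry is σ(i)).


Cycle decomposition: (1 3 4)
Cycle lengths: 3
Order = lcm(3) = 3

ord(σ) = 3


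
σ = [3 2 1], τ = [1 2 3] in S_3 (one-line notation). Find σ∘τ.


σ∘τ: apply τ first, then σ
1 →τ 1 →σ 3
2 →τ 2 →σ 2
3 →τ 3 →σ 1

σ∘τ = [3 2 1]


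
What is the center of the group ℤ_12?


Z(G) = {g ∈ G | gx = xg for all x ∈ G}
ℤ_12 is abelian, so Z(G) = G

Z(ℤ_12) = ℤ_12


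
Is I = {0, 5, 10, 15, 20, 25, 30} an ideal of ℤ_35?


Check ideal conditions for I = {0, 5, 10, 15, 20, 25, 30} in ℤ_35:
(1) I is an additive subgroup? Yes
(2) For r ∈ ℤ_35 and a ∈ I: r·a ∈ I? Yes

Yes, I is an ideal of ℤ_35


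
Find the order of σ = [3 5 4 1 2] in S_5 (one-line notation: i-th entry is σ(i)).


Cycle decomposition: (1 3 4) (2 5)
Cycle lengths: 3, 2
Order = lcm(3, 2) = 6

ord(σ) = 6


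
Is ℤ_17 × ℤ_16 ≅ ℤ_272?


Comparing ℤ_17 × ℤ_16 and ℤ_272:
gcd(17,16) = 1, so ℤ_17 × ℤ_16 ≅ ℤ_272 (CRT)

Yes, ℤ_17 × ℤ_16 ≅ ℤ_272


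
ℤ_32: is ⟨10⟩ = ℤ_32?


g generates ℤ_n iff gcd(g, n) = 1
gcd(10, 32) = 2
Since gcd = 2 ≠ 1, ⟨10⟩ has order 16 < 32, so 10 is not a generator.

No, 10 does not generate ℤ_32


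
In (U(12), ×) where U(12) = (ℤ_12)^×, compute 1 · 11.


Operation: multiplication mod 12
1 · 11 = (a × b) mod 12 with a = 1, b = 11

1 · 11 = 11


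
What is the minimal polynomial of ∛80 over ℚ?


∛80 satisfies x³ - 80 = 0, irreducible over ℚ (no rational root; 80 is not a perfect cube)

Minimal polynomial: x³ - 80


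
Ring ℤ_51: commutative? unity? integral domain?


ℤ_51 is a commutative ring with unity 1; 51 = 3×17 is composite, so 3·17 ≡ 0 gives zero divisors (not an integral domain)
Commutative: Yes
Integral domain: No
Has unity: Yes

ℤ_51: Commutative=Yes, Unity=Yes


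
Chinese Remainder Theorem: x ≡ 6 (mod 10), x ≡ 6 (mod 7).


m₁ = 10, m₂ = 7, gcd = 1, so CRT applies. M = m₁·m₂ = 70
Let M₁ = M/m₁ = 7, M₂ = M/m₂ = 10
Find y₁ ≡ M₁⁻¹ (mod m₁): 7⁻¹ ≡ 3 (mod 10)
Find y₂ ≡ M₂⁻¹ (mod m₂): 10⁻¹ ≡ 5 (mod 7)
x = a₁·M₁·y₁ + a₂·M₂·y₂ = 6·7·3 + 6·10·5 = 426
Reduce mod 70: x ≡ 6
Check: 6 mod 10 = 6 ✓, 6 mod 7 = 6 ✓

x ≡ 6 (mod 70)


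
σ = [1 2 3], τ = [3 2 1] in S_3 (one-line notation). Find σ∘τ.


σ∘τ: apply τ first, then σ
1 →τ 3 →σ 3
2 →τ 2 →σ 2
3 →τ 1 →σ 1

σ∘τ = [3 2 1]


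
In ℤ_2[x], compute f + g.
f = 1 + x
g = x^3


Add coefficients mod 2:
x^0: 1 + 0 = 1 (mod 2)
x^1: 1 + 0 = 1 (mod 2)
x^2: 0 + 0 = 0 (mod 2)
x^3: 0 + 1 = 1 (mod 2)
Result: 1 + x + x^3

f + g = 1 + x + x^3


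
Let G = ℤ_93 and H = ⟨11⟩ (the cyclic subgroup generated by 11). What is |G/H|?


|⟨11⟩| = n / gcd(11, 93) = 93 / 1 = 93
H is normal (ℤ_93 is abelian).
|G/H| = |G| / |H| = 93 / 93 = 1

|G/H| = 1


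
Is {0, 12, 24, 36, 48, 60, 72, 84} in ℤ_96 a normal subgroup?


H = {0, 12, 24, 36, 48, 60, 72, 84} in ℤ_96
ℤ_96 is abelian; every subgroup of an abelian group is normal

Yes, normal subgroup


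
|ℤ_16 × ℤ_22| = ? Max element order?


|ℤ_16 × ℤ_22| = 16 × 22 = 352
Max element order = lcm(16,22) = 176
Cyclic? No (gcd=2)

|ℤ_16×ℤ_22| = 352, max element order = 176


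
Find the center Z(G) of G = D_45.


Z(G) = {g ∈ G | gx = xg for all x ∈ G}
For odd n, Z(D_n) = {e}: no nontrivial rotation commutes with all reflections

Z(D_45) = {e}


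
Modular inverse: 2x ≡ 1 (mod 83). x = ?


Use the extended Euclidean algorithm to write 1 = 2·s + 83·t; then s mod 83 is the inverse.
Euclidean algorithm:
  2 = 0·83 + 2
  83 = 41·2 + 1
  2 = 2·1 + 0
gcd(2,83) = 1
Back-substitution gives: 2·(-41) + 83·(1) = 1
So 2⁻¹ ≡ -41 ≡ 42 (mod 83)
Check: 2 × 42 = 84 ≡ 1 (mod 83) ✓

2⁻¹ ≡ 42 (mod 83)


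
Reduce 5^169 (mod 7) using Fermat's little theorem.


Fermat's little theorem: if p is prime and gcd(a,p)=1, then a^(p-1) ≡ 1 (mod p)
p = 7 is prime, gcd(5,7) = 1
Reduce exponent: 169 mod 6 = 1
So 5^169 ≡ 5^1 (mod 7)
5^1 mod 7 = 5

5^169 ≡ 5 (mod 7)


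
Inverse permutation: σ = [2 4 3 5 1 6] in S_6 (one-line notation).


To find σ⁻¹, swap domain and range:
σ(1) = 2 → σ⁻¹(2) = 1
σ(2) = 4 → σ⁻¹(4) = 2
σ(3) = 3 → σ⁻¹(3) = 3
σ(4) = 5 → σ⁻¹(5) = 4
σ(5) = 1 → σ⁻¹(1) = 5
σ(6) = 6 → σ⁻¹(6) = 6

σ⁻¹ = [5 1 3 2 4 6]


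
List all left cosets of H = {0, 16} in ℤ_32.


H = {0, 16}, |H| = 2
Number of cosets = |G|/|H| = 32/2 = 16
0 + H = {0, 16}
1 + H = {1, 17}
2 + H = {2, 18}
3 + H = {3, 19}
4 + H = {4, 20}
5 + H = {5, 21}
6 + H = {6, 22}
7 + H = {7, 23}
8 + H = {8, 24}
9 + H = {9, 25}
10 + H = {10, 26}
11 + H = {11, 27}
12 + H = {12, 28}
13 + H = {13, 29}
14 + H = {14, 30}
15 + H = {15, 31}

Cosets: 0+H={0,16}; 1+H={1,17}; 2+H={2,18}; 3+H={3,19}; 4+H={4,20}; 5+H={5,21}; 6+H={6,22}; 7+H={7,23}; 8+H={8,24}; 9+H={9,25}; 10+H={10,26}; 11+H={11,27}; 12+H={12,28}; 13+H={13,29}; 14+H={14,30}; 15+H={15,31}


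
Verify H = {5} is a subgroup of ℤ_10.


Subgroup test for H = {5} in (ℤ_10, +):
(1) 0 ∈ H? No
(2) Closure: for all a,b ∈ H, (a+b) mod 10 ∈ H? No  [counterexample: 5 + 5 = 0 ∉ H]
(3) Inverses: for all a ∈ H, -a mod 10 ∈ H? Yes

No, H is not a subgroup of ℤ_10


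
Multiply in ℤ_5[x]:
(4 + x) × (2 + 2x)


Expand and collect like terms; reduce coefficients mod 5:
x^0: 4·2 = 8 ≡ 3 (mod 5)
x^1: 4·2 + 1·2 = 10 ≡ 0 (mod 5)
x^2: 1·2 = 2 ≡ 2 (mod 5)
Result: 3 + 2x^2

f · g = 3 + 2x^2


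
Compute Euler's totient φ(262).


Factor n: 262 = 2 × 131
φ(n) = n · ∏(1 - 1/p) over distinct primes p | n
φ(262) = 262 · (1 - 1/2) · (1 - 1/131) = 130

φ(262) = 130


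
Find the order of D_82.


|D_n| = 2n (n rotations and n reflections)
|D_82| = 2×82 = 164

|D_82| = 164


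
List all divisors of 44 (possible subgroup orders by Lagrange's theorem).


Lagrange's theorem: |H| divides |G|
|G| = 44
Divisors of 44: 1, 2, 4, 11, 22, 44

Possible subgroup orders: {1, 2, 4, 11, 22, 44}


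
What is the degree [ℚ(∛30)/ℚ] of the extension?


∛30 has minimal polynomial x³ - 30 (irreducible over ℚ since 30 is not a perfect cube)

[ℚ(∛30)/ℚ] = 3


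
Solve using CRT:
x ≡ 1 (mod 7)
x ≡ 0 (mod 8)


m₁ = 7, m₂ = 8, gcd = 1, so CRT applies. M = m₁·m₂ = 56
Let M₁ = M/m₁ = 8, M₂ = M/m₂ = 7
Find y₁ ≡ M₁⁻¹ (mod m₁): 8⁻¹ ≡ 1 (mod 7)
Find y₂ ≡ M₂⁻¹ (mod m₂): 7⁻¹ ≡ 7 (mod 8)
x = a₁·M₁·y₁ + a₂·M₂·y₂ = 1·8·1 + 0·7·7 = 8
Reduce mod 56: x ≡ 8
Check: 8 mod 7 = 1 ✓, 8 mod 8 = 0 ✓

x ≡ 8 (mod 56)


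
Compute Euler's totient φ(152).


Factor n: 152 = 2^3 × 19
φ(n) = n · ∏(1 - 1/p) over distinct primes p | n
φ(152) = 152 · (1 - 1/2) · (1 - 1/19) = 72

φ(152) = 72


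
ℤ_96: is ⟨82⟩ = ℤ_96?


g generates ℤ_n iff gcd(g, n) = 1
gcd(82, 96) = 2
Since gcd = 2 ≠ 1, ⟨82⟩ has order 48 < 96, so 82 is not a generator.

No, 82 does not generate ℤ_96


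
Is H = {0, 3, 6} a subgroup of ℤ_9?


Subgroup test for H = {0, 3, 6} in (ℤ_9, +):
(1) 0 ∈ H? Yes
(2) Closure: for all a,b ∈ H, (a+b) mod 9 ∈ H? Yes
(3) Inverses: for all a ∈ H, -a mod 9 ∈ H? Yes

Yes, H is a subgroup of ℤ_9


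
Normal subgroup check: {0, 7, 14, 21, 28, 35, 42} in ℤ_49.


H = {0, 7, 14, 21, 28, 35, 42} in ℤ_49
ℤ_49 is abelian; every subgroup of an abelian group is normal

Yes, normal subgroup


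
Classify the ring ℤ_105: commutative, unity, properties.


ℤ_105 is a commutative ring with unity 1; 105 = 3×35 is composite, so 3·35 ≡ 0 gives zero divisors (not an integral domain)
Commutative: Yes
Integral domain: No
Has unity: Yes

ℤ_105: Commutative=Yes, Unity=Yes


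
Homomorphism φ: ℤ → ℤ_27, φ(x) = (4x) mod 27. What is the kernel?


Kernel = preimage of identity
ker(φ) = {x ∈ ℤ : 4x ≡ 0 (mod 27)}. gcd(4,27) = 1, so 4x ≡ 0 (mod 27) ⟺ x ≡ 0 (mod 27/1 = 27). Hence ker(φ) = 27ℤ

ker(φ) = 27ℤ


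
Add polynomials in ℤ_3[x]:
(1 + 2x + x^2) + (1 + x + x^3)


Add coefficients mod 3:
x^0: 1 + 1 = 2 (mod 3)
x^1: 2 + 1 = 0 (mod 3)
x^2: 1 + 0 = 1 (mod 3)
x^3: 0 + 1 = 1 (mod 3)
Result: 2 + x^2 + x^3

f + g = 2 + x^2 + x^3


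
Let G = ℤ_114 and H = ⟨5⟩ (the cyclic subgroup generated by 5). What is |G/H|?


|⟨5⟩| = n / gcd(5, 114) = 114 / 1 = 114
H is normal (ℤ_114 is abelian).
|G/H| = |G| / |H| = 114 / 114 = 1

|G/H| = 1


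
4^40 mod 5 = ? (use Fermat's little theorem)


Fermat's little theorem: if p is prime and gcd(a,p)=1, then a^(p-1) ≡ 1 (mod p)
p = 5 is prime, gcd(4,5) = 1
Reduce exponent: 40 mod 4 = 0
So 4^40 ≡ 4^0 (mod 5)
4^0 = 1

4^40 ≡ 1 (mod 5)


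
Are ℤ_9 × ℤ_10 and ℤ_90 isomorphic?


Comparing ℤ_9 × ℤ_10 and ℤ_90:
gcd(9,10) = 1, so ℤ_9 × ℤ_10 ≅ ℤ_90 (CRT)

Yes, ℤ_9 × ℤ_10 ≅ ℤ_90


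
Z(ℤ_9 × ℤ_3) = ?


Z(G) = {g ∈ G | gx = xg for all x ∈ G}
Direct product of abelian groups is abelian, so Z(G) = G

Z(ℤ_9 × ℤ_3) = ℤ_9 × ℤ_3


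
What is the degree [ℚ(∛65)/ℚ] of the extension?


∛65 has minimal polynomial x³ - 65 (irreducible over ℚ since 65 is not a perfect cube)

[ℚ(∛65)/ℚ] = 3


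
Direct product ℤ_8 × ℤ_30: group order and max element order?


|ℤ_8 × ℤ_30| = 8 × 30 = 240
Max element order = lcm(8,30) = 120
Cyclic? No (gcd=2)

|ℤ_8×ℤ_30| = 240, max element order = 120


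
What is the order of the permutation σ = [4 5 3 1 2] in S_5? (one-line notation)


Cycle decomposition: (1 4) (2 5)
Cycle lengths: 2, 2
Order = lcm(2, 2) = 2

ord(σ) = 2


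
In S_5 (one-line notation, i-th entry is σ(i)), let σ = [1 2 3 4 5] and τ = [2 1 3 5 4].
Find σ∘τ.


σ∘τ: apply τ first, then σ
1 →τ 2 →σ 2
2 →τ 1 →σ 1
3 →τ 3 →σ 3
4 →τ 5 →σ 5
5 →τ 4 →σ 4

σ∘τ = [2 1 3 5 4]


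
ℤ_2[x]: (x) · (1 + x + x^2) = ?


Expand and collect like terms; reduce coefficients mod 2:
x^0: 0·1 = 0 ≡ 0 (mod 2)
x^1: 0·1 + 1·1 = 1 ≡ 1 (mod 2)
x^2: 0·1 + 1·1 = 1 ≡ 1 (mod 2)
x^3: 1·1 = 1 ≡ 1 (mod 2)
Result: x + x^2 + x^3

f · g = x + x^2 + x^3


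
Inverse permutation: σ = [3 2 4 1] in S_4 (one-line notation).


To find σ⁻¹, swap domain and range:
σ(1) = 3 → σ⁻¹(3) = 1
σ(2) = 2 → σ⁻¹(2) = 2
σ(3) = 4 → σ⁻¹(4) = 3
σ(4) = 1 → σ⁻¹(1) = 4

σ⁻¹ = [4 2 1 3]


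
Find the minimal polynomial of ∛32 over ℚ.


∛32 satisfies x³ - 32 = 0, irreducible over ℚ (no rational root; 32 is not a perfect cube)

Minimal polynomial: x³ - 32


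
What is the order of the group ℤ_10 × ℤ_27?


|A × B| = |A| · |B|
|ℤ_10 × ℤ_27| = 10 × 27 = 270

|ℤ_10 × ℤ_27| = 270


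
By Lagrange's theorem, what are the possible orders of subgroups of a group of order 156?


Lagrange's theorem: |H| divides |G|
|G| = 156
Divisors of 156: 1, 2, 3, 4, 6, 12, 13, 26, 39, 52, 78, 156

Possible subgroup orders: {1, 2, 3, 4, 6, 12, 13, 26, 39, 52, 78, 156}


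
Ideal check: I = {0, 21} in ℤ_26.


Check ideal conditions for I = {0, 21} in ℤ_26:
(1) I is an additive subgroup? No
(2) For r ∈ ℤ_26 and a ∈ I: r·a ∈ I? No  [counterexample: r=2, a=21, r·a mod 26 = 16 ∉ I]

No, I is not an ideal of ℤ_26


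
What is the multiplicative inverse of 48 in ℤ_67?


Use the extended Euclidean algorithm to write 1 = 48·s + 67·t; then s mod 67 is the inverse.
Euclidean algorithm:
  48 = 0·67 + 48
  67 = 1·48 + 19
  48 = 2·19 + 10
  19 = 1·10 + 9
  10 = 1·9 + 1
  9 = 9·1 + 0
gcd(48,67) = 1
Back-substitution gives: 48·(7) + 67·(-5) = 1
So 48⁻¹ ≡ 7 ≡ 7 (mod 67)
Check: 48 × 7 = 336 ≡ 1 (mod 67) ✓

48⁻¹ ≡ 7 (mod 67)


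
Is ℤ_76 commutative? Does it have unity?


ℤ_76 is a commutative ring with unity 1; 76 = 2×38 is composite, so 2·38 ≡ 0 gives zero divisors (not an integral domain)
Commutative: Yes
Integral domain: No
Has unity: Yes

ℤ_76: Commutative=Yes, Unity=Yes


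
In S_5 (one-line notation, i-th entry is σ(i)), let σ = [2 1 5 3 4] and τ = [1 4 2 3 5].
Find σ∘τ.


σ∘τ: apply τ first, then σ
1 →τ 1 →σ 2
2 →τ 4 →σ 3
3 →τ 2 →σ 1
4 →τ 3 →σ 5
5 →τ 5 →σ 4

σ∘τ = [2 3 1 5 4]


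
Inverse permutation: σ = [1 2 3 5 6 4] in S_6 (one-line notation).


To find σ⁻¹, swap domain and range:
σ(1) = 1 → σ⁻¹(1) = 1
σ(2) = 2 → σ⁻¹(2) = 2
σ(3) = 3 → σ⁻¹(3) = 3
σ(4) = 5 → σ⁻¹(5) = 4
σ(5) = 6 → σ⁻¹(6) = 5
σ(6) = 4 → σ⁻¹(4) = 6

σ⁻¹ = [1 2 3 6 4 5]


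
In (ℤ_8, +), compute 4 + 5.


Operation: addition mod 8
4 + 5 = (a + b) mod 8 with a = 4, b = 5

4 + 5 = 1


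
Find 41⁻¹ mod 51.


Use the extended Euclidean algorithm to write 1 = 41·s + 51·t; then s mod 51 is the inverse.
Euclidean algorithm:
  41 = 0·51 + 41
  51 = 1·41 + 10
  41 = 4·10 + 1
  10 = 10·1 + 0
gcd(41,51) = 1
Back-substitution gives: 41·(5) + 51·(-4) = 1
So 41⁻¹ ≡ 5 ≡ 5 (mod 51)
Check: 41 × 5 = 205 ≡ 1 (mod 51) ✓

41⁻¹ ≡ 5 (mod 51)


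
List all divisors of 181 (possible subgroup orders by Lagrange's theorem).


Lagrange's theorem: |H| divides |G|
|G| = 181
Divisors of 181: 1, 181

Possible subgroup orders: {1, 181}


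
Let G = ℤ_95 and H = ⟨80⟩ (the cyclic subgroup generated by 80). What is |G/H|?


|⟨80⟩| = n / gcd(80, 95) = 95 / 5 = 19
H is normal (ℤ_95 is abelian).
|G/H| = |G| / |H| = 95 / 19 = 5

|G/H| = 5


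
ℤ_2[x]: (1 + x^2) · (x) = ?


Expand and collect like terms; reduce coefficients mod 2:
x^0: 1·0 = 0 ≡ 0 (mod 2)
x^1: 1·1 + 0·0 = 1 ≡ 1 (mod 2)
x^2: 0·1 + 1·0 = 0 ≡ 0 (mod 2)
x^3: 1·1 = 1 ≡ 1 (mod 2)
Result: x + x^3

f · g = x + x^3


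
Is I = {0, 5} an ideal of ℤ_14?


Check ideal conditions for I = {0, 5} in ℤ_14:
(1) I is an additive subgroup? No
(2) For r ∈ ℤ_14 and a ∈ I: r·a ∈ I? No  [counterexample: r=2, a=5, r·a mod 14 = 10 ∉ I]

No, I is not an ideal of ℤ_14


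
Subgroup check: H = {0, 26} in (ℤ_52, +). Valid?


Subgroup test for H = {0, 26} in (ℤ_52, +):
(1) 0 ∈ H? Yes
(2) Closure: for all a,b ∈ H, (a+b) mod 52 ∈ H? Yes
(3) Inverses: for all a ∈ H, -a mod 52 ∈ H? Yes

Yes, H is a subgroup of ℤ_52


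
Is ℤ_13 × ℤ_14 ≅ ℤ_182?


Comparing ℤ_13 × ℤ_14 and ℤ_182:
gcd(13,14) = 1, so ℤ_13 × ℤ_14 ≅ ℤ_182 (CRT)

Yes, ℤ_13 × ℤ_14 ≅ ℤ_182


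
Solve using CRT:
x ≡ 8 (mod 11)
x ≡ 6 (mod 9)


m₁ = 11, m₂ = 9, gcd = 1, so CRT applies. M = m₁·m₂ = 99
Let M₁ = M/m₁ = 9, M₂ = M/m₂ = 11
Find y₁ ≡ M₁⁻¹ (mod m₁): 9⁻¹ ≡ 5 (mod 11)
Find y₂ ≡ M₂⁻¹ (mod m₂): 11⁻¹ ≡ 5 (mod 9)
x = a₁·M₁·y₁ + a₂·M₂·y₂ = 8·9·5 + 6·11·5 = 690
Reduce mod 99: x ≡ 96
Check: 96 mod 11 = 8 ✓, 96 mod 9 = 6 ✓

x ≡ 96 (mod 99)


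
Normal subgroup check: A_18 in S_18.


H = A_18 in S_18
A_18 has index 2 in S_18, and every subgroup of index 2 is normal

Yes, normal subgroup


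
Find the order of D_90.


|D_n| = 2n (n rotations and n reflections)
|D_90| = 2×90 = 180

|D_90| = 180


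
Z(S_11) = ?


Z(G) = {g ∈ G | gx = xg for all x ∈ G}
S_n is non-abelian for n ≥ 3; Z(S_11) is trivial

Z(S_11) = {e}


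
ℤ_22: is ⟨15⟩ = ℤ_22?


g generates ℤ_n iff gcd(g, n) = 1
gcd(15, 22) = 1
Since gcd = 1, 15 is a generator.

Yes, 15 generates ℤ_22


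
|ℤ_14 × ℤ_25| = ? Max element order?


|ℤ_14 × ℤ_25| = 14 × 25 = 350
Max element order = lcm(14,25) = 350
Cyclic? Yes (gcd=1)

|ℤ_14×ℤ_25| = 350, max element order = 350


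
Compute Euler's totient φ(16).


φ(n) = count of k ∈ {1,...,n} with gcd(k,n)=1
Coprimes to 16: {1, 3, 5, 7, 9, 11, 13, 15}
Count: 8

φ(16) = 8


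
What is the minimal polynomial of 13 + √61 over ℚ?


Let α = 13 + √61. Then α - 13 = √61, so (α - 13)² = 61, giving α² - 26α + 108 = 0. Degree 2 and α ∉ ℚ, so this is the minimal polynomial.

Minimal polynomial: x² - 26x + 108


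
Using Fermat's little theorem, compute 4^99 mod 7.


Fermat's little theorem: if p is prime and gcd(a,p)=1, then a^(p-1) ≡ 1 (mod p)
p = 7 is prime, gcd(4,7) = 1
Reduce exponent: 99 mod 6 = 3
So 4^99 ≡ 4^3 (mod 7)
4^3 mod 7 = 1

4^99 ≡ 1 (mod 7)


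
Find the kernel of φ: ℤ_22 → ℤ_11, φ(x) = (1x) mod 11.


Kernel = preimage of identity
ker(φ) = {x ∈ ℤ_22 : 1x ≡ 0 (mod 11)}. Since 11 | 22, φ is well-defined. The kernel is the cyclic subgroup ⟨11⟩ of ℤ_22 (order 2), i.e. {0, 11}

ker(φ) = {0, 11}


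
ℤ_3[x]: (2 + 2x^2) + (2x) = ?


Add coefficients mod 3:
x^0: 2 + 0 = 2 (mod 3)
x^1: 0 + 2 = 2 (mod 3)
x^2: 2 + 0 = 2 (mod 3)
Result: 2 + 2x + 2x^2

f + g = 2 + 2x + 2x^2


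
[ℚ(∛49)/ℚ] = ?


∛49 has minimal polynomial x³ - 49 (irreducible over ℚ since 49 is not a perfect cube)

[ℚ(∛49)/ℚ] = 3


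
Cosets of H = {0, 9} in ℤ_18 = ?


H = {0, 9}, |H| = 2
Number of cosets = |G|/|H| = 18/2 = 9
0 + H = {0, 9}
1 + H = {1, 10}
2 + H = {2, 11}
3 + H = {3, 12}
4 + H = {4, 13}
5 + H = {5, 14}
6 + H = {6, 15}
7 + H = {7, 16}
8 + H = {8, 17}

Cosets: 0+H={0,9}; 1+H={1,10}; 2+H={2,11}; 3+H={3,12}; 4+H={4,13}; 5+H={5,14}; 6+H={6,15}; 7+H={7,16}; 8+H={8,17}


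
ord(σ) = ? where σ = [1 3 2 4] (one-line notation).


Cycle decomposition: (2 3)
Cycle lengths: 2
Order = lcm(2) = 2

ord(σ) = 2


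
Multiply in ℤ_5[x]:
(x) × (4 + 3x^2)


Expand and collect like terms; reduce coefficients mod 5:
x^0: 0·4 = 0 ≡ 0 (mod 5)
x^1: 0·0 + 1·4 = 4 ≡ 4 (mod 5)
x^2: 0·3 + 1·0 = 0 ≡ 0 (mod 5)
x^3: 1·3 = 3 ≡ 3 (mod 5)
Result: 4x + 3x^3

f · g = 4x + 3x^3


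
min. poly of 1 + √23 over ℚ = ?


Let α = 1 + √23. Then α - 1 = √23, so (α - 1)² = 23, giving α² - 2α - 22 = 0. Degree 2 and α ∉ ℚ, so this is the minimal polynomial.

Minimal polynomial: x² - 2x - 22


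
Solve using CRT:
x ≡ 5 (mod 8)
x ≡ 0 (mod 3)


m₁ = 8, m₂ = 3, gcd = 1, so CRT applies. M = m₁·m₂ = 24
Let M₁ = M/m₁ = 3, M₂ = M/m₂ = 8
Find y₁ ≡ M₁⁻¹ (mod m₁): 3⁻¹ ≡ 3 (mod 8)
Find y₂ ≡ M₂⁻¹ (mod m₂): 8⁻¹ ≡ 2 (mod 3)
x = a₁·M₁·y₁ + a₂·M₂·y₂ = 5·3·3 + 0·8·2 = 45
Reduce mod 24: x ≡ 21
Check: 21 mod 8 = 5 ✓, 21 mod 3 = 0 ✓

x ≡ 21 (mod 24)


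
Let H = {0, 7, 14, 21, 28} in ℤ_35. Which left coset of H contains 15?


15 + H = {15 + h (mod 35) : h ∈ H}
15+0=15, 15+7=22, 15+14=29, 15+21=1, 15+28=8
15 + H = {1, 8, 15, 22, 29} = 1 + H

15 + H = {1, 8, 15, 22, 29}


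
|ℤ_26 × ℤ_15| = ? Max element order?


|ℤ_26 × ℤ_15| = 26 × 15 = 390
Max element order = lcm(26,15) = 390
Cyclic? Yes (gcd=1)

|ℤ_26×ℤ_15| = 390, max element order = 390


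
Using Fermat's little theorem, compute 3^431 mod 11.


Fermat's little theorem: if p is prime and gcd(a,p)=1, then a^(p-1) ≡ 1 (mod p)
p = 11 is prime, gcd(3,11) = 1
Reduce exponent: 431 mod 10 = 1
So 3^431 ≡ 3^1 (mod 11)
3^1 mod 11 = 3

3^431 ≡ 3 (mod 11)


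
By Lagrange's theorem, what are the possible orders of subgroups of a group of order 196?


Lagrange's theorem: |H| divides |G|
|G| = 196
Divisors of 196: 1, 2, 4, 7, 14, 28, 49, 98, 196

Possible subgroup orders: {1, 2, 4, 7, 14, 28, 49, 98, 196}


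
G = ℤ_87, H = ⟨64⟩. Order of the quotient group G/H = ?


|⟨64⟩| = n / gcd(64, 87) = 87 / 1 = 87
H is normal (ℤ_87 is abelian).
|G/H| = |G| / |H| = 87 / 87 = 1

|G/H| = 1


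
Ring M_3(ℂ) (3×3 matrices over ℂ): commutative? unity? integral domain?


Matrix multiplication is non-commutative for n ≥ 2; the identity matrix I is the unity; singular matrices give zero divisors, so not an integral domain
Commutative: No
Integral domain: No
Has unity: Yes

M_3(ℂ) (3×3 matrices over ℂ): Commutative=No, Unity=Yes


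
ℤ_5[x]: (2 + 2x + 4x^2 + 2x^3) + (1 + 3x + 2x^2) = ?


Add coefficients mod 5:
x^0: 2 + 1 = 3 (mod 5)
x^1: 2 + 3 = 0 (mod 5)
x^2: 4 + 2 = 1 (mod 5)
x^3: 2 + 0 = 2 (mod 5)
Result: 3 + x^2 + 2x^3

f + g = 3 + x^2 + 2x^3


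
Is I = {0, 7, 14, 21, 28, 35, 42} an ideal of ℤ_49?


Check ideal conditions for I = {0, 7, 14, 21, 28, 35, 42} in ℤ_49:
(1) I is an additive subgroup? Yes
(2) For r ∈ ℤ_49 and a ∈ I: r·a ∈ I? Yes

Yes, I is an ideal of ℤ_49


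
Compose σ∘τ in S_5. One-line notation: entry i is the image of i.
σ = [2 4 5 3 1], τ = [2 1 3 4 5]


σ∘τ: apply τ first, then σ
1 →τ 2 →σ 4
2 →τ 1 →σ 2
3 →τ 3 →σ 5
4 →τ 4 →σ 3
5 →τ 5 →σ 1

σ∘τ = [4 2 5 3 1]


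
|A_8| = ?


|A_n| = n!/2 (even permutations)
|A_8| = 8!/2 = 40320/2 = 20160

|A_8| = 20160


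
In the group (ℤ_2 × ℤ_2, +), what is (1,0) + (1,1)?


Operation: componentwise addition mod (2, 2)
(1,0) + (1,1) = ((a₁+b₁) mod 2, (a₂+b₂) mod 2) with a = (1,0), b = (1,1)

(1,0) + (1,1) = (0,1)


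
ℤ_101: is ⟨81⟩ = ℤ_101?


g generates ℤ_n iff gcd(g, n) = 1
gcd(81, 101) = 1
Since gcd = 1, 81 is a generator.

Yes, 81 generates ℤ_101


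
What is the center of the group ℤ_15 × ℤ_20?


Z(G) = {g ∈ G | gx = xg for all x ∈ G}
Direct product of abelian groups is abelian, so Z(G) = G

Z(ℤ_15 × ℤ_20) = ℤ_15 × ℤ_20


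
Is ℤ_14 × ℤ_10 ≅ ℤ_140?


Comparing ℤ_14 × ℤ_10 and ℤ_140:
gcd(14,10) = 2 ≠ 1. Max element order in ℤ_14×ℤ_10 is lcm(14,10) = 70 < 140, so it has no element of order 140

No, ℤ_14 × ℤ_10 ≇ ℤ_140


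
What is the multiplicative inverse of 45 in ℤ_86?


Use the extended Euclidean algorithm to write 1 = 45·s + 86·t; then s mod 86 is the inverse.
Euclidean algorithm:
  45 = 0·86 + 45
  86 = 1·45 + 41
  45 = 1·41 + 4
  41 = 10·4 + 1
  4 = 4·1 + 0
gcd(45,86) = 1
Back-substitution gives: 45·(-21) + 86·(11) = 1
So 45⁻¹ ≡ -21 ≡ 65 (mod 86)
Check: 45 × 65 = 2925 ≡ 1 (mod 86) ✓

45⁻¹ ≡ 65 (mod 86)


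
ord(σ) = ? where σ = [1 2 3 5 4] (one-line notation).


Cycle decomposition: (4 5)
Cycle lengths: 2
Order = lcm(2) = 2

ord(σ) = 2


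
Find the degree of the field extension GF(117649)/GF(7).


GF(117649) = GF(7^6), so the extension degree is 6

[GF(117649)/GF(7)] = 6


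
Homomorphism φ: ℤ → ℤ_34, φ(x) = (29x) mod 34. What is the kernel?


Kernel = preimage of identity
ker(φ) = {x ∈ ℤ : 29x ≡ 0 (mod 34)}. gcd(29,34) = 1, so 29x ≡ 0 (mod 34) ⟺ x ≡ 0 (mod 34/1 = 34). Hence ker(φ) = 34ℤ

ker(φ) = 34ℤ


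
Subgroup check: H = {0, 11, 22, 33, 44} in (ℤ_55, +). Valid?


Subgroup test for H = {0, 11, 22, 33, 44} in (ℤ_55, +):
(1) 0 ∈ H? Yes
(2) Closure: for all a,b ∈ H, (a+b) mod 55 ∈ H? Yes
(3) Inverses: for all a ∈ H, -a mod 55 ∈ H? Yes

Yes, H is a subgroup of ℤ_55


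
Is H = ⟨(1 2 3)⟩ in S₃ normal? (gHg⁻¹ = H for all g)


H = ⟨(1 2 3)⟩ in S₃
⟨(1 2 3)⟩ has order 3 and index 2 in S₃; index-2 subgroups are normal

Yes, normal subgroup


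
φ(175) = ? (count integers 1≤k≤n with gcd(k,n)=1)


Factor n: 175 = 5^2 × 7
φ(n) = n · ∏(1 - 1/p) over distinct primes p | n
φ(175) = 175 · (1 - 1/5) · (1 - 1/7) = 120

φ(175) = 120


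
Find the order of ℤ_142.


ℤ_n has n elements.

|ℤ_142| = 142


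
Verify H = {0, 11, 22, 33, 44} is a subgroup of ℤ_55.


Subgroup test for H = {0, 11, 22, 33, 44} in (ℤ_55, +):
(1) 0 ∈ H? Yes
(2) Closure: for all a,b ∈ H, (a+b) mod 55 ∈ H? Yes
(3) Inverses: for all a ∈ H, -a mod 55 ∈ H? Yes

Yes, H is a subgroup of ℤ_55


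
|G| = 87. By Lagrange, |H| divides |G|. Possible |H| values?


Lagrange's theorem: |H| divides |G|
|G| = 87
Divisors of 87: 1, 3, 29, 87

Possible subgroup orders: {1, 3, 29, 87}


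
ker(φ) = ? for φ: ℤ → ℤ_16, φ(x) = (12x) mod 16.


Kernel = preimage of identity
ker(φ) = {x ∈ ℤ : 12x ≡ 0 (mod 16)}. gcd(12,16) = 4, so 12x ≡ 0 (mod 16) ⟺ x ≡ 0 (mod 16/4 = 4). Hence ker(φ) = 4ℤ

ker(φ) = 4ℤ


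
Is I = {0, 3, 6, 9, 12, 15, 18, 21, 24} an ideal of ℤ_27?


Check ideal conditions for I = {0, 3, 6, 9, 12, 15, 18, 21, 24} in ℤ_27:
(1) I is an additive subgroup? Yes
(2) For r ∈ ℤ_27 and a ∈ I: r·a ∈ I? Yes

Yes, I is an ideal of ℤ_27


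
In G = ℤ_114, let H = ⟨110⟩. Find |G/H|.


|⟨110⟩| = n / gcd(110, 114) = 114 / 2 = 57
H is normal (ℤ_114 is abelian).
|G/H| = |G| / |H| = 114 / 57 = 2

|G/H| = 2


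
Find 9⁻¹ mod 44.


Use the extended Euclidean algorithm to write 1 = 9·s + 44·t; then s mod 44 is the inverse.
Euclidean algorithm:
  9 = 0·44 + 9
  44 = 4·9 + 8
  9 = 1·8 + 1
  8 = 8·1 + 0
gcd(9,44) = 1
Back-substitution gives: 9·(5) + 44·(-1) = 1
So 9⁻¹ ≡ 5 ≡ 5 (mod 44)
Check: 9 × 5 = 45 ≡ 1 (mod 44) ✓

9⁻¹ ≡ 5 (mod 44)


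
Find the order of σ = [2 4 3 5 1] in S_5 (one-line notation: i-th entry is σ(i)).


Cycle decomposition: (1 2 4 5)
Cycle lengths: 4
Order = lcm(4) = 4

ord(σ) = 4


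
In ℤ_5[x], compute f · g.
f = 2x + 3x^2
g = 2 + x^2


Expand and collect like terms; reduce coefficients mod 5:
x^0: 0·2 = 0 ≡ 0 (mod 5)
x^1: 0·0 + 2·2 = 4 ≡ 4 (mod 5)
x^2: 0·1 + 2·0 + 3·2 = 6 ≡ 1 (mod 5)
x^3: 2·1 + 3·0 = 2 ≡ 2 (mod 5)
x^4: 3·1 = 3 ≡ 3 (mod 5)
Result: 4x + x^2 + 2x^3 + 3x^4

f · g = 4x + x^2 + 2x^3 + 3x^4


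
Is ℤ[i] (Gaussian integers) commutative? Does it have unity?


ℤ[i] is a commutative integral domain with unity 1 (in fact a Euclidean domain)
Commutative: Yes
Integral domain: Yes
Has unity: Yes

ℤ[i] (Gaussian integers): Commutative=Yes, Unity=Yes


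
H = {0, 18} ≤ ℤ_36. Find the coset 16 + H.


16 + H = {16 + h (mod 36) : h ∈ H}
16+0=16, 16+18=34

16 + H = {16, 34}


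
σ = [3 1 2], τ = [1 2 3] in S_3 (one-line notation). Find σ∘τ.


σ∘τ: apply τ first, then σ
1 →τ 1 →σ 3
2 →τ 2 →σ 1
3 →τ 3 →σ 2

σ∘τ = [3 1 2]


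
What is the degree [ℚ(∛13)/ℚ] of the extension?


∛13 has minimal polynomial x³ - 13 (irreducible over ℚ since 13 is not a perfect cube)

[ℚ(∛13)/ℚ] = 3


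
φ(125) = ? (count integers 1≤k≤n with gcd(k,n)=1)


Factor n: 125 = 5^3
φ(n) = n · ∏(1 - 1/p) over distinct primes p | n
φ(125) = 125 · (1 - 1/5) = 100

φ(125) = 100


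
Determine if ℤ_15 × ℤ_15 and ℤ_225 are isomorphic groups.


Comparing ℤ_15 × ℤ_15 and ℤ_225:
gcd(15,15) = 15 ≠ 1. Max element order in ℤ_15×ℤ_15 is lcm(15,15) = 15 < 225, so it has no element of order 225

No, ℤ_15 × ℤ_15 ≇ ℤ_225


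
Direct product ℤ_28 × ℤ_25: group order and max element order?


|ℤ_28 × ℤ_25| = 28 × 25 = 700
Max element order = lcm(28,25) = 700
Cyclic? Yes (gcd=1)

|ℤ_28×ℤ_25| = 700, max element order = 700


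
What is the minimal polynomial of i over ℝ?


i satisfies x² + 1 = 0, irreducible over ℝ

Minimal polynomial: x² + 1


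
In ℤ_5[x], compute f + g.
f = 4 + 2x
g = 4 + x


Add coefficients mod 5:
x^0: 4 + 4 = 3 (mod 5)
x^1: 2 + 1 = 3 (mod 5)
Result: 3 + 3x

f + g = 3 + 3x


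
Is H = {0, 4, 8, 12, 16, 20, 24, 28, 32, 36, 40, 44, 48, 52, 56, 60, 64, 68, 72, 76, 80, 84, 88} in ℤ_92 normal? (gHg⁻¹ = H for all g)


H = {0, 4, 8, 12, 16, 20, 24, 28, 32, 36, 40, 44, 48, 52, 56, 60, 64, 68, 72, 76, 80, 84, 88} in ℤ_92
ℤ_92 is abelian; every subgroup of an abelian group is normal

Yes, normal subgroup


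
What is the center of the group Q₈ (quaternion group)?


Z(G) = {g ∈ G | gx = xg for all x ∈ G}
In Q₈ = {±1, ±i, ±j, ±k}, only ±1 commute with every element

Z(Q₈ (quaternion group)) = {1, -1}


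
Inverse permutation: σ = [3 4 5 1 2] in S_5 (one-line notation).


To find σ⁻¹, swap domain and range:
σ(1) = 3 → σ⁻¹(3) = 1
σ(2) = 4 → σ⁻¹(4) = 2
σ(3) = 5 → σ⁻¹(5) = 3
σ(4) = 1 → σ⁻¹(1) = 4
σ(5) = 2 → σ⁻¹(2) = 5

σ⁻¹ = [4 5 1 2 3]


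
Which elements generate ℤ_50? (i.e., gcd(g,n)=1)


g generates ℤ_n iff gcd(g,n) = 1
Prime factors of 50: 2, 5
Generators are g ∈ {1,...,49} not divisible by any of these primes.
Generators: {1, 3, 7, 9, 11, 13, 17, 19, 21, 23, 27, 29, 31, 33, 37, 39, 41, 43, 47, 49}
Number of generators = φ(50) = 20

Generators of ℤ_50 = {1, 3, 7, 9, 11, 13, 17, 19, 21, 23, 27, 29, 31, 33, 37, 39, 41, 43, 47, 49}


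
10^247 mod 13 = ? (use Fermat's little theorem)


Fermat's little theorem: if p is prime and gcd(a,p)=1, then a^(p-1) ≡ 1 (mod p)
p = 13 is prime, gcd(10,13) = 1
Reduce exponent: 247 mod 12 = 7
So 10^247 ≡ 10^7 (mod 13)
10^7 mod 13 = 10

10^247 ≡ 10 (mod 13)


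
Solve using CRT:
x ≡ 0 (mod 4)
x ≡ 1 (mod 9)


m₁ = 4, m₂ = 9, gcd = 1, so CRT applies. M = m₁·m₂ = 36
Let M₁ = M/m₁ = 9, M₂ = M/m₂ = 4
Find y₁ ≡ M₁⁻¹ (mod m₁): 9⁻¹ ≡ 1 (mod 4)
Find y₂ ≡ M₂⁻¹ (mod m₂): 4⁻¹ ≡ 7 (mod 9)
x = a₁·M₁·y₁ + a₂·M₂·y₂ = 0·9·1 + 1·4·7 = 28
Reduce mod 36: x ≡ 28
Check: 28 mod 4 = 0 ✓, 28 mod 9 = 1 ✓

x ≡ 28 (mod 36)


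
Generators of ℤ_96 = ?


g generates ℤ_n iff gcd(g,n) = 1
Prime factors of 96: 2, 3
Generators are g ∈ {1,...,95} not divisible by any of these primes.
Generators: {1, 5, 7, 11, 13, 17, 19, 23, 25, 29, 31, 35, 37, 41, 43, 47, 49, 53, 55, 59, 61, 65, 67, 71, 73, 77, 79, 83, 85, 89, 91, 95}
Number of generators = φ(96) = 32

Generators of ℤ_96 = {1, 5, 7, 11, 13, 17, 19, 23, 25, 29, 31, 35, 37, 41, 43, 47, 49, 53, 55, 59, 61, 65, 67, 71, 73, 77, 79, 83, 85, 89, 91, 95}


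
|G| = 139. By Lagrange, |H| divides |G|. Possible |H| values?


Lagrange's theorem: |H| divides |G|
|G| = 139
Divisors of 139: 1, 139

Possible subgroup orders: {1, 139}


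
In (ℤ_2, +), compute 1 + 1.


Operation: addition mod 2
1 + 1 = (a + b) mod 2 with a = 1, b = 1

1 + 1 = 0


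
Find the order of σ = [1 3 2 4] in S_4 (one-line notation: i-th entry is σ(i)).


Cycle decomposition: (2 3)
Cycle lengths: 2
Order = lcm(2) = 2

ord(σ) = 2


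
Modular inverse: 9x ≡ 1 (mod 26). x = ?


Use the extended Euclidean algorithm to write 1 = 9·s + 26·t; then s mod 26 is the inverse.
Euclidean algorithm:
  9 = 0·26 + 9
  26 = 2·9 + 8
  9 = 1·8 + 1
  8 = 8·1 + 0
gcd(9,26) = 1
Back-substitution gives: 9·(3) + 26·(-1) = 1
So 9⁻¹ ≡ 3 ≡ 3 (mod 26)
Check: 9 × 3 = 27 ≡ 1 (mod 26) ✓

9⁻¹ ≡ 3 (mod 26)


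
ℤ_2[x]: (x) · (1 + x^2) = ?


Expand and collect like terms; reduce coefficients mod 2:
x^0: 0·1 = 0 ≡ 0 (mod 2)
x^1: 0·0 + 1·1 = 1 ≡ 1 (mod 2)
x^2: 0·1 + 1·0 = 0 ≡ 0 (mod 2)
x^3: 1·1 = 1 ≡ 1 (mod 2)
Result: x + x^3

f · g = x + x^3
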